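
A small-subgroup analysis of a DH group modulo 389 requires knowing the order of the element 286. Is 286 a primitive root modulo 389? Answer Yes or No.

φ(389) = 389 − 1 = 388 = 2^2 · 97.
It suffices to check that the order of 286 is not a proper divisor of 388: compute 286^(388/q) for q ∈ {2, 97}.
286^194 ≡ 388 (mod 389)  [q = 2: ≢ 1 ✓]
286^4 ≡ 344 (mod 389)  [q = 97: ≢ 1 ✓]
All checks pass, so 286 has order 388 and is a primitive root modulo 389.

Yes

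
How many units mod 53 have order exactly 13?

φ(53) = 53 − 1 = 52 = 2^2 · 13.
(Z/53Z)^× is cyclic (|G| = 52); a cyclic group of order m has exactly φ(d) elements of each order d | m, and none otherwise.
13 | 52, and φ(13) = 13 − 1 = 12.

12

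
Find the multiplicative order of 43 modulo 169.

ord(43) | φ(169) = φ(13^2) = 13·(13−1) = 156 = 2^2 · 3 · 13.
Divisors of 156: 1, 2, 3, 4, 6, 12, 13, 26, 39, 52, 78, 156.
Compute 43^d (mod 169) for the divisors d until we hit 1:
43^1 ≡ 43 (mod 169)
43^2 ≡ 159 (mod 169)
43^3 ≡ 77 (mod 169)
43^4 ≡ 100 (mod 169)
43^6 ≡ 14 (mod 169)
43^12 ≡ 27 (mod 169)
43^13 ≡ 147 (mod 169)
43^26 ≡ 146 (mod 169)
43^39 ≡ 168 (mod 169)
43^52 ≡ 22 (mod 169)
43^78 ≡ 1 (mod 169) ✓
Hence ord(43) = 78.

78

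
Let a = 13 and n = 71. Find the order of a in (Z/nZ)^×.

70

By Lagrange's theorem, ord_71(13) divides φ(71) = 71 − 1 = 70 = 2 · 5 · 7.
Divisors of 70: 1, 2, 5, 7, 10, 14, 35, 70.
Check 13^d mod 71 for each divisor in increasing order:
13^1 ≡ 13
13^2 ≡ 27
13^5 ≡ 34
13^7 ≡ 66
13^10 ≡ 20
13^14 ≡ 25
13^35 ≡ 70
13^70 ≡ 1
The smallest such exponent is 70, so the order of 13 is 70.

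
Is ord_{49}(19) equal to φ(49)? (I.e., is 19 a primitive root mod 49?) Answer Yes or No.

No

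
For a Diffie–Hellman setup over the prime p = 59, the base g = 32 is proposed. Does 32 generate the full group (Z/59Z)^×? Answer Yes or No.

φ(59) = 59 − 1 = 58 = 2 · 29.
Test 32^(58/q) mod 59 for each prime factor q of 58:
32^29 ≡ 58 (mod 59)  [q = 2: ≢ 1 ✓]
32^2 ≡ 21 (mod 59)  [q = 29: ≢ 1 ✓]
All checks pass, so 32 has order 58 and is a primitive root modulo 59.

Yes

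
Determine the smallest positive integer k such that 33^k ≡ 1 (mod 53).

52

Since 33 ∈ (Z/53Z)^×, its order divides φ(53) = 53 − 1 = 52 = 2^2 · 13.
Divisors of 52: 1, 2, 4, 13, 26, 52.
Test each divisor d:
33^1 ≡ 33 (mod 53)
33^2 ≡ 29 (mod 53)
33^4 ≡ 46 (mod 53)
33^13 ≡ 23 (mod 53)
33^26 ≡ 52 (mod 53)
33^52 ≡ 1 (mod 53) ✓
So ord_53(33) = 52.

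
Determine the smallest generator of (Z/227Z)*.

2

φ(227) = 227 − 1 = 226 = 2 · 113.
Test candidates g = 2, 3, … against the prime factors q ∈ {2, 113} of φ(227): g is a generator iff g^(226/q) ≢ 1 for every such q.
g = 2: 2^113 ≡ 226; 2^2 ≡ 4 — none is 1, so 2 is a primitive root.
Hence the least primitive root of 227 is 2.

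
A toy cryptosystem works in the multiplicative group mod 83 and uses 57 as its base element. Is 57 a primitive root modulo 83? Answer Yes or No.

φ(83) = 83 − 1 = 82 = 2 · 41.
It suffices to check that the order of 57 is not a proper divisor of 82: compute 57^(82/q) for q ∈ {2, 41}.
57^41 ≡ 82 (mod 83)  [q = 2: ≢ 1 ✓]
57^2 ≡ 12 (mod 83)  [q = 41: ≢ 1 ✓]
Every test exponent gives a nontrivial residue, hence 57 generates the full group.

Yes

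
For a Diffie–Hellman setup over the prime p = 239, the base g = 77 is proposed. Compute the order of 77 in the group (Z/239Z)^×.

The order of 77 must divide φ(239) = 239 − 1 = 238 = 2 · 7 · 17.
Divisors of 238: 1, 2, 7, 14, 17, 34, 119, 238.
Evaluate successive powers at the divisors of 238:
77^1 ≡ 77 (mod 239)
77^2 ≡ 193 (mod 239)
77^7 ≡ 168 (mod 239)
77^14 ≡ 22 (mod 239)
77^17 ≡ 229 (mod 239)
77^34 ≡ 100 (mod 239)
77^119 ≡ 238 (mod 239)
77^238 ≡ 1 (mod 239) ✓
Therefore the multiplicative order of 77 modulo 239 is 238.

238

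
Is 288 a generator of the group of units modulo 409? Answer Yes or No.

No

φ(409) = 409 − 1 = 408 = 2^3 · 3 · 17.
Test 288^(408/q) mod 409 for each prime factor q of 408:
288^204 ≡ 1 (mod 409)  [q = 2: ≡ 1 ✗]
288^136 ≡ 1 (mod 409)  [q = 3: ≡ 1 ✗]
288^24 ≡ 216 (mod 409)  [q = 17: ≢ 1 ✓]
288^204 ≡ 1 shows ord(288) | 204, strictly less than φ(409); not a primitive root.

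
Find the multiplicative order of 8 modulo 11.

10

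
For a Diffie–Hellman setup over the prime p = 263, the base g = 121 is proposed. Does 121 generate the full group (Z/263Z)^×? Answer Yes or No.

φ(263) = 263 − 1 = 262 = 2 · 131.
An element g generates (Z/263Z)^× iff g^(262/q) ≢ 1 (mod 263) for each prime q ∈ {2, 131}.
121^131 ≡ 1 (mod 263)  [q = 2: ≡ 1 ✗]
121^2 ≡ 176 (mod 263)  [q = 131: ≢ 1 ✓]
The check at q = 2 fails, so 121 generates a proper subgroup.

No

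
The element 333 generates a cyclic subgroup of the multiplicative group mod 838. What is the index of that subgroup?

ord(333) | φ(838) = φ(2)·φ(419) = 1·418 = 418 = 2 · 11 · 19.
Divisors of 418: 1, 2, 11, 19, 22, 38, 209, 418.
Compute 333^d (mod 838) for the divisors d until we hit 1:
333^1 ≡ 333
333^2 ≡ 273
333^11 ≡ 479
333^19 ≡ 521
333^22 ≡ 667
333^38 ≡ 767
333^209 ≡ 1
So ord_838(333) = 209, hence |⟨333⟩| = 209.
The index is φ(838) / ord(333) = 418 / 209 = 2.

2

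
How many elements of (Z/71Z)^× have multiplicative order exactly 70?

24

φ(71) = 71 − 1 = 70 = 2 · 5 · 7.
In a cyclic group of order 70, there are φ(d) elements of order d for each divisor d of 70, and zero for non-divisors.
70 = 2 · 5 · 7 divides 70, and φ(70) = 24.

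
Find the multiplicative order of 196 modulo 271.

The order of 196 must divide φ(271) = 271 − 1 = 270 = 2 · 3^3 · 5.
Divisors of 270: 1, 2, 3, 5, 6, 9, 10, 15, 18, 27, 30, 45, 54, 90, 135, 270.
Evaluate successive powers at the divisors of 270:
196^1 ≡ 196 (mod 271)
196^2 ≡ 205 (mod 271)
196^3 ≡ 72 (mod 271)
196^5 ≡ 126 (mod 271)
196^6 ≡ 35 (mod 271)
196^9 ≡ 81 (mod 271)
196^10 ≡ 158 (mod 271)
196^15 ≡ 125 (mod 271)
196^18 ≡ 57 (mod 271)
196^27 ≡ 10 (mod 271)
196^30 ≡ 178 (mod 271)
196^45 ≡ 28 (mod 271)
196^54 ≡ 100 (mod 271)
196^90 ≡ 242 (mod 271)
196^135 ≡ 1 (mod 271) ✓
The smallest such exponent is 135, so the order of 196 is 135.

135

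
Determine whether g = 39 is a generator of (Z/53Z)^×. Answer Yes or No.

Yes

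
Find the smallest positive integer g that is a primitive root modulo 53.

2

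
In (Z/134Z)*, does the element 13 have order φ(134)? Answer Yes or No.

φ(134) = φ(2)·φ(67) = 1·66 = 66 = 2 · 3 · 11.
13 is a primitive root mod 134 iff 13^(φ(134)/q) ≢ 1 for every prime q | φ(134), i.e. q ∈ {2, 3, 11}.
13^33 ≡ 133 (mod 134)  [q = 2: ≢ 1 ✓]
13^22 ≡ 37 (mod 134)  [q = 3: ≢ 1 ✓]
13^6 ≡ 129 (mod 134)  [q = 11: ≢ 1 ✓]
None equal 1, so ord_134(13) = 66: 13 is a primitive root.

Yes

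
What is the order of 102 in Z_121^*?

55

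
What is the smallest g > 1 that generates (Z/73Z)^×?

φ(73) = 73 − 1 = 72 = 2^3 · 3^2.
g is a primitive root iff g^(72/q) ≢ 1 (mod 73) for each prime q ∈ {2, 3}.
g = 2: 2^36 ≡ 1 — hits 1, so not a primitive root.
g = 3: 3^36 ≡ 1 — hits 1, so not a primitive root.
g = 4: 4^36 ≡ 1 — hits 1, so not a primitive root.
g = 5: 5^36 ≡ 72; 5^24 ≡ 8 — none is 1, so 5 is a primitive root.
Hence the least primitive root of 73 is 5.

5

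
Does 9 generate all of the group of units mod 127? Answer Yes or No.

φ(127) = 127 − 1 = 126 = 2 · 3^2 · 7.
Test 9^(126/q) mod 127 for each prime factor q of 126:
9^63 ≡ 1 (mod 127)  [q = 2: ≡ 1 ✗]
9^42 ≡ 19 (mod 127)  [q = 3: ≢ 1 ✓]
9^18 ≡ 16 (mod 127)  [q = 7: ≢ 1 ✓]
Since 9^63 ≡ 1, the order of 9 divides 63 < 126, so 9 is not a primitive root.

No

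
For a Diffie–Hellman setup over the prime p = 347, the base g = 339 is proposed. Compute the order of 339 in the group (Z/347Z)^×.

173

Since 339 ∈ (Z/347Z)^×, its order divides φ(347) = 347 − 1 = 346 = 2 · 173.
Divisors of 346: 1, 2, 173, 346.
Evaluate successive powers at the divisors of 346:
339^1 ≡ 339 (mod 347)
339^2 ≡ 64 (mod 347)
339^173 ≡ 1 (mod 347) ✓
Hence ord(339) = 173.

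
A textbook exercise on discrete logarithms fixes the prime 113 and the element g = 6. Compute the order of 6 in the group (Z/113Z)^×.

112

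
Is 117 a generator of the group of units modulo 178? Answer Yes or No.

φ(178) = φ(2)·φ(89) = 1·88 = 88 = 2^3 · 11.
117 is a primitive root mod 178 iff 117^(φ(178)/q) ≢ 1 for every prime q | φ(178), i.e. q ∈ {2, 11}.
117^44 ≡ 177 (mod 178)  [q = 2: ≢ 1 ✓]
117^8 ≡ 39 (mod 178)  [q = 11: ≢ 1 ✓]
Every test exponent gives a nontrivial residue, hence 117 generates the full group.

Yes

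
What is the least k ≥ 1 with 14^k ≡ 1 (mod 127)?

126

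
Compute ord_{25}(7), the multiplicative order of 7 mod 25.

Since 7 ∈ (Z/25Z)^×, its order divides φ(25) = φ(5^2) = 5·(5−1) = 20 = 2^2 · 5.
Divisors of 20: 1, 2, 4, 5, 10, 20.
Check 7^d mod 25 for each divisor in increasing order:
7^1 ≡ 7 (mod 25)
7^2 ≡ 24 (mod 25)
7^4 ≡ 1 (mod 25) ✓
So ord_25(7) = 4.

4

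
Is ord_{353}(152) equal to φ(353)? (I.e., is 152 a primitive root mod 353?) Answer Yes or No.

No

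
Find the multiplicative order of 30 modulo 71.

ord(30) | φ(71) = 71 − 1 = 70 = 2 · 5 · 7.
Divisors of 70: 1, 2, 5, 7, 10, 14, 35, 70.
Evaluate successive powers at the divisors of 70:
30^1 ≡ 30 (mod 71)
30^2 ≡ 48 (mod 71)
30^5 ≡ 37 (mod 71)
30^7 ≡ 1 (mod 71) ✓
Therefore the multiplicative order of 30 modulo 71 is 7.

7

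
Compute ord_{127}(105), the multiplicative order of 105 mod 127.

18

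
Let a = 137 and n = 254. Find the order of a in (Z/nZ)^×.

42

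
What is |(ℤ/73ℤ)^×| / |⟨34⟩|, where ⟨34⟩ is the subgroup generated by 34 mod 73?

1

ord(34) | φ(73) = 73 − 1 = 72 = 2^3 · 3^2.
Divisors of 72: 1, 2, 3, 4, 6, 8, 9, 12, 18, 24, 36, 72.
Test each divisor d:
34^1 ≡ 34 (mod 73)
34^2 ≡ 61 (mod 73)
34^3 ≡ 30 (mod 73)
34^4 ≡ 71 (mod 73)
34^6 ≡ 24 (mod 73)
34^8 ≡ 4 (mod 73)
34^9 ≡ 63 (mod 73)
34^12 ≡ 65 (mod 73)
34^18 ≡ 27 (mod 73)
34^24 ≡ 64 (mod 73)
34^36 ≡ 72 (mod 73)
34^72 ≡ 1 (mod 73) ✓
So ord_73(34) = 72, hence |⟨34⟩| = 72.
The index is φ(73) / ord(34) = 72 / 72 = 1.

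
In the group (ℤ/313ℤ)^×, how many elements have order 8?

φ(313) = 313 − 1 = 312 = 2^3 · 3 · 13.
(Z/313Z)^× is cyclic (|G| = 312); a cyclic group of order m has exactly φ(d) elements of each order d | m, and none otherwise.
8 = 2^3 divides 312, and φ(8) = 4.

4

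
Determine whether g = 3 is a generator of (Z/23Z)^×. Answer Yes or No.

φ(23) = 23 − 1 = 22 = 2 · 11.
3 is a primitive root mod 23 iff 3^(φ(23)/q) ≢ 1 for every prime q | φ(23), i.e. q ∈ {2, 11}.
3^11 ≡ 1 (mod 23)  [q = 2: ≡ 1 ✗]
3^2 ≡ 9 (mod 23)  [q = 11: ≢ 1 ✓]
The check at q = 2 fails, so 3 generates a proper subgroup.

No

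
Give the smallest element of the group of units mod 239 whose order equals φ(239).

7

φ(239) = 239 − 1 = 238 = 2 · 7 · 17.
g is a primitive root iff g^(238/q) ≢ 1 (mod 239) for each prime q ∈ {2, 7, 17}.
g = 2: 2^119 ≡ 1 — hits 1, so not a primitive root.
g = 3: 3^119 ≡ 1 — hits 1, so not a primitive root.
g = 4: 4^119 ≡ 1 — hits 1, so not a primitive root.
g = 5: 5^119 ≡ 1 — hits 1, so not a primitive root.
g = 6: 6^119 ≡ 1 — hits 1, so not a primitive root.
g = 7: 7^119 ≡ 238; 7^34 ≡ 24; 7^14 ≡ 211 — none is 1, so 7 is a primitive root.
Hence the least primitive root of 239 is 7.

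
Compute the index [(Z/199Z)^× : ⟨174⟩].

By Lagrange's theorem, ord_199(174) divides φ(199) = 199 − 1 = 198 = 2 · 3^2 · 11.
Divisors of 198: 1, 2, 3, 6, 9, 11, 18, 22, 33, 66, 99, 198.
Check 174^d mod 199 for each divisor in increasing order:
174^1 ≡ 174 (mod 199)
174^2 ≡ 28 (mod 199)
174^3 ≡ 96 (mod 199)
174^6 ≡ 62 (mod 199)
174^9 ≡ 181 (mod 199)
174^11 ≡ 93 (mod 199)
174^18 ≡ 125 (mod 199)
174^22 ≡ 92 (mod 199)
174^33 ≡ 198 (mod 199)
174^66 ≡ 1 (mod 199) ✓
The order of 174 is 66, so the subgroup it generates has 66 elements.
Index = |(Z/199Z)^×| / |⟨174⟩| = 198 / 66 = 3.

3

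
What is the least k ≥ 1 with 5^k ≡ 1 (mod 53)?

ord(5) | φ(53) = 53 − 1 = 52 = 2^2 · 13.
Divisors of 52: 1, 2, 4, 13, 26, 52.
Evaluate successive powers at the divisors of 52:
5^1 ≡ 5 (mod 53)
5^2 ≡ 25 (mod 53)
5^4 ≡ 42 (mod 53)
5^13 ≡ 23 (mod 53)
5^26 ≡ 52 (mod 53)
5^52 ≡ 1 (mod 53) ✓
Therefore the multiplicative order of 5 modulo 53 is 52.

52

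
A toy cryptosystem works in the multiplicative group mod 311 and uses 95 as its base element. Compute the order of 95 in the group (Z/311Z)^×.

10

By Lagrange's theorem, ord_311(95) divides φ(311) = 311 − 1 = 310 = 2 · 5 · 31.
Divisors of 310: 1, 2, 5, 10, 31, 62, 155, 310.
Compute 95^d (mod 311) for the divisors d until we hit 1:
95^1 ≡ 95 (mod 311)
95^2 ≡ 6 (mod 311)
95^5 ≡ 310 (mod 311)
95^10 ≡ 1 (mod 311) ✓
So ord_311(95) = 10.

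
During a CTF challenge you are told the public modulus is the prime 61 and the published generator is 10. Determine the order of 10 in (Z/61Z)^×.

The order of 10 must divide φ(61) = 61 − 1 = 60 = 2^2 · 3 · 5.
Divisors of 60: 1, 2, 3, 4, 5, 6, 10, 12, 15, 20, 30, 60.
Compute 10^d (mod 61) for the divisors d until we hit 1:
10^1 ≡ 10 (mod 61)
10^2 ≡ 39 (mod 61)
10^3 ≡ 24 (mod 61)
10^4 ≡ 57 (mod 61)
10^5 ≡ 21 (mod 61)
10^6 ≡ 27 (mod 61)
10^10 ≡ 14 (mod 61)
10^12 ≡ 58 (mod 61)
10^15 ≡ 50 (mod 61)
10^20 ≡ 13 (mod 61)
10^30 ≡ 60 (mod 61)
10^60 ≡ 1 (mod 61) ✓
So ord_61(10) = 60.

60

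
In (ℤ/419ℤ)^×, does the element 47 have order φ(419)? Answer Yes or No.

φ(419) = 419 − 1 = 418 = 2 · 11 · 19.
47 is a primitive root mod 419 iff 47^(φ(419)/q) ≢ 1 for every prime q | φ(419), i.e. q ∈ {2, 11, 19}.
47^209 ≡ 1 (mod 419)  [q = 2: ≡ 1 ✗]
47^38 ≡ 1 (mod 419)  [q = 11: ≡ 1 ✗]
47^22 ≡ 330 (mod 419)  [q = 19: ≢ 1 ✓]
47^209 ≡ 1 shows ord(47) | 209, strictly less than φ(419); not a primitive root.

No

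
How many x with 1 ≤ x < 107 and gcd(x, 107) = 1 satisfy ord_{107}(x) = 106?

52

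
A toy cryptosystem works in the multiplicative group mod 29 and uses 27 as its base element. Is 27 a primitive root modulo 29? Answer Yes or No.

Yes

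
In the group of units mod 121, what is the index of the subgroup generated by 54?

ord(54) | φ(121) = φ(11^2) = 11·(11−1) = 110 = 2 · 5 · 11.
Divisors of 110: 1, 2, 5, 10, 11, 22, 55, 110.
Evaluate successive powers at the divisors of 110:
54^1 ≡ 54 (mod 121)
54^2 ≡ 12 (mod 121)
54^5 ≡ 32 (mod 121)
54^10 ≡ 56 (mod 121)
54^11 ≡ 120 (mod 121)
54^22 ≡ 1 (mod 121) ✓
So ord_121(54) = 22, hence |⟨54⟩| = 22.
The index is φ(121) / ord(54) = 110 / 22 = 5.

5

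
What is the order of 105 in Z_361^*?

ord(105) | φ(361) = φ(19^2) = 19·(19−1) = 342 = 2 · 3^2 · 19.
Divisors of 342: 1, 2, 3, 6, 9, 18, 19, 38, 57, 114, 171, 342.
Compute 105^d (mod 361) for the divisors d until we hit 1:
105^1 ≡ 105 (mod 361)
105^2 ≡ 195 (mod 361)
105^3 ≡ 259 (mod 361)
105^6 ≡ 296 (mod 361)
105^9 ≡ 132 (mod 361)
105^18 ≡ 96 (mod 361)
105^19 ≡ 333 (mod 361)
105^38 ≡ 62 (mod 361)
105^57 ≡ 69 (mod 361)
105^114 ≡ 68 (mod 361)
105^171 ≡ 360 (mod 361)
105^342 ≡ 1 (mod 361) ✓
Therefore the multiplicative order of 105 modulo 361 is 342.

342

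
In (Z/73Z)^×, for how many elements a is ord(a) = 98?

φ(73) = 73 − 1 = 72 = 2^3 · 3^2.
In a cyclic group of order 72, there are φ(d) elements of order d for each divisor d of 72, and zero for non-divisors.
Here 72 is not a multiple of 98, so there are no elements of order 98.

0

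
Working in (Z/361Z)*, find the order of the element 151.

By Lagrange's theorem, ord_361(151) divides φ(361) = φ(19^2) = 19·(19−1) = 342 = 2 · 3^2 · 19.
Divisors of 342: 1, 2, 3, 6, 9, 18, 19, 38, 57, 114, 171, 342.
Check 151^d mod 361 for each divisor in increasing order:
151^1 ≡ 151 (mod 361)
151^2 ≡ 58 (mod 361)
151^3 ≡ 94 (mod 361)
151^6 ≡ 172 (mod 361)
151^9 ≡ 284 (mod 361)
151^18 ≡ 153 (mod 361)
151^19 ≡ 360 (mod 361)
151^38 ≡ 1 (mod 361) ✓
The smallest such exponent is 38, so the order of 151 is 38.

38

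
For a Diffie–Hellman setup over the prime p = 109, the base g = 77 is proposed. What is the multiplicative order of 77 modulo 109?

36

By Lagrange's theorem, ord_109(77) divides φ(109) = 109 − 1 = 108 = 2^2 · 3^3.
Divisors of 108: 1, 2, 3, 4, 6, 9, 12, 18, 27, 36, 54, 108.
Test each divisor d:
77^1 ≡ 77 (mod 109)
77^2 ≡ 43 (mod 109)
77^3 ≡ 41 (mod 109)
77^4 ≡ 105 (mod 109)
77^6 ≡ 46 (mod 109)
77^9 ≡ 33 (mod 109)
77^12 ≡ 45 (mod 109)
77^18 ≡ 108 (mod 109)
77^27 ≡ 76 (mod 109)
77^36 ≡ 1 (mod 109) ✓
The smallest such exponent is 36, so the order of 77 is 36.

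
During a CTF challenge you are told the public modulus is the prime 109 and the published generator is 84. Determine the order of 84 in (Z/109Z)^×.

Since 84 ∈ (Z/109Z)^×, its order divides φ(109) = 109 − 1 = 108 = 2^2 · 3^3.
Divisors of 108: 1, 2, 3, 4, 6, 9, 12, 18, 27, 36, 54, 108.
Check 84^d mod 109 for each divisor in increasing order:
84^1 ≡ 84
84^2 ≡ 80
84^3 ≡ 71
84^4 ≡ 78
84^6 ≡ 27
84^9 ≡ 64
84^12 ≡ 75
84^18 ≡ 63
84^27 ≡ 108
84^36 ≡ 45
84^54 ≡ 1
Therefore the multiplicative order of 84 modulo 109 is 54.

54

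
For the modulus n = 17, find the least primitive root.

φ(17) = 17 − 1 = 16 = 2^4.
Test candidates g = 2, 3, … against the prime factors q ∈ {2} of φ(17): g is a generator iff g^(16/q) ≢ 1 for every such q.
g = 2: 2^8 ≡ 1 — hits 1, so not a primitive root.
g = 3: 3^8 ≡ 16 — none is 1, so 3 is a primitive root.
So 3 is the smallest generator of (Z/17Z)^×.

3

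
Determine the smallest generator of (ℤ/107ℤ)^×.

φ(107) = 107 − 1 = 106 = 2 · 53.
g is a primitive root iff g^(106/q) ≢ 1 (mod 107) for each prime q ∈ {2, 53}.
g = 2: 2^53 ≡ 106; 2^2 ≡ 4 — none is 1, so 2 is a primitive root.
Hence the least primitive root of 107 is 2.

2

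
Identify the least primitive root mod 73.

5

φ(73) = 73 − 1 = 72 = 2^3 · 3^2.
g is a primitive root iff g^(72/q) ≢ 1 (mod 73) for each prime q ∈ {2, 3}.
g = 2: 2^36 ≡ 1 — hits 1, so not a primitive root.
g = 3: 3^36 ≡ 1 — hits 1, so not a primitive root.
g = 4: 4^36 ≡ 1 — hits 1, so not a primitive root.
g = 5: 5^36 ≡ 72; 5^24 ≡ 8 — none is 1, so 5 is a primitive root.
The smallest primitive root modulo 73 is 5.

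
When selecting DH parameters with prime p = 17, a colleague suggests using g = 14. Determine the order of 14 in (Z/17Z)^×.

16

ord(14) | φ(17) = 17 − 1 = 16 = 2^4.
Divisors of 16: 1, 2, 4, 8, 16.
Compute 14^d (mod 17) for the divisors d until we hit 1:
14^1 ≡ 14
14^2 ≡ 9
14^4 ≡ 13
14^8 ≡ 16
14^16 ≡ 1
Hence ord(14) = 16.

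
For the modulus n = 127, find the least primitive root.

3

φ(127) = 127 − 1 = 126 = 2 · 3^2 · 7.
g is a primitive root iff g^(126/q) ≢ 1 (mod 127) for each prime q ∈ {2, 3, 7}.
g = 2: 2^63 ≡ 1 — hits 1, so not a primitive root.
g = 3: 3^63 ≡ 126; 3^42 ≡ 107; 3^18 ≡ 4 — none is 1, so 3 is a primitive root.
Hence the least primitive root of 127 is 3.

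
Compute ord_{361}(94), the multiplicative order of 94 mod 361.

By Lagrange's theorem, ord_361(94) divides φ(361) = φ(19^2) = 19·(19−1) = 342 = 2 · 3^2 · 19.
Divisors of 342: 1, 2, 3, 6, 9, 18, 19, 38, 57, 114, 171, 342.
Evaluate successive powers at the divisors of 342:
94^1 ≡ 94
94^2 ≡ 172
94^3 ≡ 284
94^6 ≡ 153
94^9 ≡ 132
94^18 ≡ 96
94^19 ≡ 360
94^38 ≡ 1
Hence ord(94) = 38.

38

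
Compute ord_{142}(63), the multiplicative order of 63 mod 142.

70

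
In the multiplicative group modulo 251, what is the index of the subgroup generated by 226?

The order of 226 must divide φ(251) = 251 − 1 = 250 = 2 · 5^3.
Divisors of 250: 1, 2, 5, 10, 25, 50, 125, 250.
Test each divisor d:
226^1 ≡ 226
226^2 ≡ 123
226^5 ≡ 32
226^10 ≡ 20
226^25 ≡ 250
226^50 ≡ 1
The order of 226 is 50, so the subgroup it generates has 50 elements.
Index = |(Z/251Z)^×| / |⟨226⟩| = 250 / 50 = 5.

5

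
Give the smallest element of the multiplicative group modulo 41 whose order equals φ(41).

6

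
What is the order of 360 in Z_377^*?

12

The order of 360 must divide φ(377) = φ(13·29) = (13−1)·(29−1) = 12·28 = 336 = 2^4 · 3 · 7.
Divisors of 336: 1, 2, 3, 4, 6, 7, 8, 12, 14, 16, 21, 24, 28, 42, 48, 56, 84, 112, 168, 336.
Test each divisor d:
360^1 ≡ 360 (mod 377)
360^2 ≡ 289 (mod 377)
360^3 ≡ 365 (mod 377)
360^4 ≡ 204 (mod 377)
360^6 ≡ 144 (mod 377)
360^7 ≡ 191 (mod 377)
360^8 ≡ 146 (mod 377)
360^12 ≡ 1 (mod 377) ✓
Therefore the multiplicative order of 360 modulo 377 is 12.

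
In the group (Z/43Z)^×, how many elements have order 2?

1

φ(43) = 43 − 1 = 42 = 2 · 3 · 7.
(Z/43Z)^× is cyclic (|G| = 42); a cyclic group of order m has exactly φ(d) elements of each order d | m, and none otherwise.
2 | 42, and φ(2) = 2 − 1 = 1.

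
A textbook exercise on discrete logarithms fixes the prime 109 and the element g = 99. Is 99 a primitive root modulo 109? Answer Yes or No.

Yes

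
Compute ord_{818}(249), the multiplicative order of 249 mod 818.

Since 249 ∈ (Z/818Z)^×, its order divides φ(818) = φ(2)·φ(409) = 1·408 = 408 = 2^3 · 3 · 17.
Divisors of 408: 1, 2, 3, 4, 6, 8, 12, 17, 24, 34, 51, 68, 102, 136, 204, 408.
Check 249^d mod 818 for each divisor in increasing order:
249^1 ≡ 249 (mod 818)
249^2 ≡ 651 (mod 818)
249^3 ≡ 135 (mod 818)
249^4 ≡ 77 (mod 818)
249^6 ≡ 229 (mod 818)
249^8 ≡ 203 (mod 818)
249^12 ≡ 89 (mod 818)
249^17 ≡ 49 (mod 818)
249^24 ≡ 559 (mod 818)
249^34 ≡ 765 (mod 818)
249^51 ≡ 675 (mod 818)
249^68 ≡ 355 (mod 818)
249^102 ≡ 817 (mod 818)
249^136 ≡ 53 (mod 818)
249^204 ≡ 1 (mod 818) ✓
Hence ord(249) = 204.

204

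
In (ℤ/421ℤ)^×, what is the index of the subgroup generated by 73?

7

By Lagrange's theorem, ord_421(73) divides φ(421) = 421 − 1 = 420 = 2^2 · 3 · 5 · 7.
Divisors of 420: 1, 2, 3, 4, 5, 6, 7, 10, 12, 14, 15, 20, 21, 28, 30, 35, 42, 60, 70, 84, 105, 140, 210, 420.
Check 73^d mod 421 for each divisor in increasing order:
73^1 ≡ 73 (mod 421)
73^2 ≡ 277 (mod 421)
73^3 ≡ 13 (mod 421)
73^4 ≡ 107 (mod 421)
73^5 ≡ 233 (mod 421)
73^6 ≡ 169 (mod 421)
73^7 ≡ 128 (mod 421)
73^10 ≡ 401 (mod 421)
73^12 ≡ 354 (mod 421)
73^14 ≡ 386 (mod 421)
73^15 ≡ 392 (mod 421)
73^20 ≡ 400 (mod 421)
73^21 ≡ 151 (mod 421)
73^28 ≡ 383 (mod 421)
73^30 ≡ 420 (mod 421)
73^35 ≡ 188 (mod 421)
73^42 ≡ 67 (mod 421)
73^60 ≡ 1 (mod 421) ✓
Thus |⟨73⟩| = ord(73) = 60.
The index is φ(421) / ord(73) = 420 / 60 = 7.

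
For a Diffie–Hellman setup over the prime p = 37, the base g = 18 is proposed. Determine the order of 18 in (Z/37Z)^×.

Since 18 ∈ (Z/37Z)^×, its order divides φ(37) = 37 − 1 = 36 = 2^2 · 3^2.
Divisors of 36: 1, 2, 3, 4, 6, 9, 12, 18, 36.
Test each divisor d:
18^1 ≡ 18 (mod 37)
18^2 ≡ 28 (mod 37)
18^3 ≡ 23 (mod 37)
18^4 ≡ 7 (mod 37)
18^6 ≡ 11 (mod 37)
18^9 ≡ 31 (mod 37)
18^12 ≡ 10 (mod 37)
18^18 ≡ 36 (mod 37)
18^36 ≡ 1 (mod 37) ✓
The smallest such exponent is 36, so the order of 18 is 36.

36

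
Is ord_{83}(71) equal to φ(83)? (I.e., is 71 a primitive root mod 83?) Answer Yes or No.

φ(83) = 83 − 1 = 82 = 2 · 41.
Test 71^(82/q) mod 83 for each prime factor q of 82:
71^41 ≡ 82 (mod 83)  [q = 2: ≢ 1 ✓]
71^2 ≡ 61 (mod 83)  [q = 41: ≢ 1 ✓]
Every test exponent gives a nontrivial residue, hence 71 generates the full group.

Yes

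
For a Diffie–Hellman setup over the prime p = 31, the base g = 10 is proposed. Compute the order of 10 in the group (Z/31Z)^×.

ord(10) | φ(31) = 31 − 1 = 30 = 2 · 3 · 5.
Divisors of 30: 1, 2, 3, 5, 6, 10, 15, 30.
Test each divisor d:
10^1 ≡ 10
10^2 ≡ 7
10^3 ≡ 8
10^5 ≡ 25
10^6 ≡ 2
10^10 ≡ 5
10^15 ≡ 1
The smallest such exponent is 15, so the order of 10 is 15.

15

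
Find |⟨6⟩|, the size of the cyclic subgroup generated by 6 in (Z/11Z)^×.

10

By Lagrange's theorem, ord_11(6) divides φ(11) = 11 − 1 = 10 = 2 · 5.
Divisors of 10: 1, 2, 5, 10.
Compute 6^d (mod 11) for the divisors d until we hit 1:
6^1 ≡ 6 (mod 11)
6^2 ≡ 3 (mod 11)
6^5 ≡ 10 (mod 11)
6^10 ≡ 1 (mod 11) ✓
Hence ord(6) = 10.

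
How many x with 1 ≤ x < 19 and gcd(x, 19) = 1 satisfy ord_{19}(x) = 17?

φ(19) = 19 − 1 = 18 = 2 · 3^2.
(Z/19Z)^× is cyclic (|G| = 18); a cyclic group of order m has exactly φ(d) elements of each order d | m, and none otherwise.
17 does not divide 18, so no element of (Z/19Z)^× has order 17.

0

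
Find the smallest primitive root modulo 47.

5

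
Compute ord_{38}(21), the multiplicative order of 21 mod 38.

18

ord(21) | φ(38) = φ(2)·φ(19) = 1·18 = 18 = 2 · 3^2.
Divisors of 18: 1, 2, 3, 6, 9, 18.
Test each divisor d:
21^1 ≡ 21 (mod 38)
21^2 ≡ 23 (mod 38)
21^3 ≡ 27 (mod 38)
21^6 ≡ 7 (mod 38)
21^9 ≡ 37 (mod 38)
21^18 ≡ 1 (mod 38) ✓
The smallest such exponent is 18, so the order of 21 is 18.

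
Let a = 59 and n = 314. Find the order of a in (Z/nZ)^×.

ord(59) | φ(314) = φ(2)·φ(157) = 1·156 = 156 = 2^2 · 3 · 13.
Divisors of 156: 1, 2, 3, 4, 6, 12, 13, 26, 39, 52, 78, 156.
Evaluate successive powers at the divisors of 156:
59^1 ≡ 59 (mod 314)
59^2 ≡ 27 (mod 314)
59^3 ≡ 23 (mod 314)
59^4 ≡ 101 (mod 314)
59^6 ≡ 215 (mod 314)
59^12 ≡ 67 (mod 314)
59^13 ≡ 185 (mod 314)
59^26 ≡ 313 (mod 314)
59^39 ≡ 129 (mod 314)
59^52 ≡ 1 (mod 314) ✓
Hence ord(59) = 52.

52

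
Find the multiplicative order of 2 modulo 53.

ord(2) | φ(53) = 53 − 1 = 52 = 2^2 · 13.
Divisors of 52: 1, 2, 4, 13, 26, 52.
Test each divisor d:
2^1 ≡ 2 (mod 53)
2^2 ≡ 4 (mod 53)
2^4 ≡ 16 (mod 53)
2^13 ≡ 30 (mod 53)
2^26 ≡ 52 (mod 53)
2^52 ≡ 1 (mod 53) ✓
So ord_53(2) = 52.

52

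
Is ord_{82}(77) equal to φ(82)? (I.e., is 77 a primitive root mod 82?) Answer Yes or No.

No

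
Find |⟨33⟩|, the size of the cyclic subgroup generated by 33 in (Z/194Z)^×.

Since 33 ∈ (Z/194Z)^×, its order divides φ(194) = φ(2)·φ(97) = 1·96 = 96 = 2^5 · 3.
Divisors of 96: 1, 2, 3, 4, 6, 8, 12, 16, 24, 32, 48, 96.
Compute 33^d (mod 194) for the divisors d until we hit 1:
33^1 ≡ 33 (mod 194)
33^2 ≡ 119 (mod 194)
33^3 ≡ 47 (mod 194)
33^4 ≡ 193 (mod 194)
33^6 ≡ 75 (mod 194)
33^8 ≡ 1 (mod 194) ✓
So ord_194(33) = 8.

8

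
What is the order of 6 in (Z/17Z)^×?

16

ord(6) | φ(17) = 17 − 1 = 16 = 2^4.
Divisors of 16: 1, 2, 4, 8, 16.
Check 6^d mod 17 for each divisor in increasing order:
6^1 ≡ 6 (mod 17)
6^2 ≡ 2 (mod 17)
6^4 ≡ 4 (mod 17)
6^8 ≡ 16 (mod 17)
6^16 ≡ 1 (mod 17) ✓
So ord_17(6) = 16.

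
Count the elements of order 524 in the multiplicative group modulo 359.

0

φ(359) = 359 − 1 = 358 = 2 · 179.
(Z/359Z)^× is cyclic (|G| = 358); a cyclic group of order m has exactly φ(d) elements of each order d | m, and none otherwise.
524 does not divide 358, so no element of (Z/359Z)^× has order 524.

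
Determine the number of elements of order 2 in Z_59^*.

φ(59) = 59 − 1 = 58 = 2 · 29.
(Z/59Z)^× is cyclic (|G| = 58); a cyclic group of order m has exactly φ(d) elements of each order d | m, and none otherwise.
2 | 58, and φ(2) = 2 − 1 = 1.

1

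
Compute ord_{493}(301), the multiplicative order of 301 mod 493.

112

Since 301 ∈ (Z/493Z)^×, its order divides φ(493) = φ(17·29) = (17−1)·(29−1) = 16·28 = 448 = 2^6 · 7.
Divisors of 448: 1, 2, 4, 7, 8, 14, 16, 28, 32, 56, 64, 112, 224, 448.
Compute 301^d (mod 493) for the divisors d until we hit 1:
301^1 ≡ 301 (mod 493)
301^2 ≡ 382 (mod 493)
301^4 ≡ 489 (mod 493)
301^7 ≡ 41 (mod 493)
301^8 ≡ 16 (mod 493)
301^14 ≡ 202 (mod 493)
301^16 ≡ 256 (mod 493)
301^28 ≡ 378 (mod 493)
301^32 ≡ 460 (mod 493)
301^56 ≡ 407 (mod 493)
301^64 ≡ 103 (mod 493)
301^112 ≡ 1 (mod 493) ✓
Therefore the multiplicative order of 301 modulo 493 is 112.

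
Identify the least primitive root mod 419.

2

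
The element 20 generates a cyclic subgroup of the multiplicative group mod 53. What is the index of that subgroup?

1

ord(20) | φ(53) = 53 − 1 = 52 = 2^2 · 13.
Divisors of 52: 1, 2, 4, 13, 26, 52.
Test each divisor d:
20^1 ≡ 20 (mod 53)
20^2 ≡ 29 (mod 53)
20^4 ≡ 46 (mod 53)
20^13 ≡ 30 (mod 53)
20^26 ≡ 52 (mod 53)
20^52 ≡ 1 (mod 53) ✓
The order of 20 is 52, so the subgroup it generates has 52 elements.
Index = |(Z/53Z)^×| / |⟨20⟩| = 52 / 52 = 1.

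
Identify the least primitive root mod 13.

2

φ(13) = 13 − 1 = 12 = 2^2 · 3.
Test candidates g = 2, 3, … against the prime factors q ∈ {2, 3} of φ(13): g is a generator iff g^(12/q) ≢ 1 for every such q.
g = 2: 2^6 ≡ 12; 2^4 ≡ 3 — none is 1, so 2 is a primitive root.
Hence the least primitive root of 13 is 2.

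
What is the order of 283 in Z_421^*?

210

By Lagrange's theorem, ord_421(283) divides φ(421) = 421 − 1 = 420 = 2^2 · 3 · 5 · 7.
Divisors of 420: 1, 2, 3, 4, 5, 6, 7, 10, 12, 14, 15, 20, 21, 28, 30, 35, 42, 60, 70, 84, 105, 140, 210, 420.
Check 283^d mod 421 for each divisor in increasing order:
283^1 ≡ 283 (mod 421)
283^2 ≡ 99 (mod 421)
283^3 ≡ 231 (mod 421)
283^4 ≡ 118 (mod 421)
283^5 ≡ 135 (mod 421)
283^6 ≡ 315 (mod 421)
283^7 ≡ 314 (mod 421)
283^10 ≡ 122 (mod 421)
283^12 ≡ 290 (mod 421)
283^14 ≡ 82 (mod 421)
283^15 ≡ 51 (mod 421)
283^20 ≡ 149 (mod 421)
283^21 ≡ 67 (mod 421)
283^28 ≡ 409 (mod 421)
283^30 ≡ 75 (mod 421)
283^35 ≡ 21 (mod 421)
283^42 ≡ 279 (mod 421)
283^60 ≡ 152 (mod 421)
283^70 ≡ 20 (mod 421)
283^84 ≡ 377 (mod 421)
283^105 ≡ 420 (mod 421)
283^140 ≡ 400 (mod 421)
283^210 ≡ 1 (mod 421) ✓
So ord_421(283) = 210.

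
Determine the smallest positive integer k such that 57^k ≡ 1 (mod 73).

18

ord(57) | φ(73) = 73 − 1 = 72 = 2^3 · 3^2.
Divisors of 72: 1, 2, 3, 4, 6, 8, 9, 12, 18, 24, 36, 72.
Test each divisor d:
57^1 ≡ 57 (mod 73)
57^2 ≡ 37 (mod 73)
57^3 ≡ 65 (mod 73)
57^4 ≡ 55 (mod 73)
57^6 ≡ 64 (mod 73)
57^8 ≡ 32 (mod 73)
57^9 ≡ 72 (mod 73)
57^12 ≡ 8 (mod 73)
57^18 ≡ 1 (mod 73) ✓
So ord_73(57) = 18.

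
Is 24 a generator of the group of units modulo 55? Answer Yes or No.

55 = 5 · 11 is a product of two distinct odd primes, so (Z/55Z)^× ≅ (Z/5Z)^× × (Z/11Z)^× is not cyclic.
No primitive root modulo 55 exists; in particular 24 is not one.

No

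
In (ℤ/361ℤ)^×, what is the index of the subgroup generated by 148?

Since 148 ∈ (Z/361Z)^×, its order divides φ(361) = φ(19^2) = 19·(19−1) = 342 = 2 · 3^2 · 19.
Divisors of 342: 1, 2, 3, 6, 9, 18, 19, 38, 57, 114, 171, 342.
Compute 148^d (mod 361) for the divisors d until we hit 1:
148^1 ≡ 148 (mod 361)
148^2 ≡ 244 (mod 361)
148^3 ≡ 12 (mod 361)
148^6 ≡ 144 (mod 361)
148^9 ≡ 284 (mod 361)
148^18 ≡ 153 (mod 361)
148^19 ≡ 262 (mod 361)
148^38 ≡ 54 (mod 361)
148^57 ≡ 69 (mod 361)
148^114 ≡ 68 (mod 361)
148^171 ≡ 360 (mod 361)
148^342 ≡ 1 (mod 361) ✓
Thus |⟨148⟩| = ord(148) = 342.
Index = |(Z/361Z)^×| / |⟨148⟩| = 342 / 342 = 1.

1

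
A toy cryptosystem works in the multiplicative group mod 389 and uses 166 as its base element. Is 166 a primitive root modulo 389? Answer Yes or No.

φ(389) = 389 − 1 = 388 = 2^2 · 97.
166 is a primitive root mod 389 iff 166^(φ(389)/q) ≢ 1 for every prime q | φ(389), i.e. q ∈ {2, 97}.
166^194 ≡ 1 (mod 389)  [q = 2: ≡ 1 ✗]
166^4 ≡ 79 (mod 389)  [q = 97: ≢ 1 ✓]
The check at q = 2 fails, so 166 generates a proper subgroup.

No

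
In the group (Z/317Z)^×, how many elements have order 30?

0

φ(317) = 317 − 1 = 316 = 2^2 · 79.
In a cyclic group of order 316, there are φ(d) elements of order d for each divisor d of 316, and zero for non-divisors.
30 does not divide 316, so no element of (Z/317Z)^× has order 30.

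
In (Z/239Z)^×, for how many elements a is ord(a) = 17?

φ(239) = 239 − 1 = 238 = 2 · 7 · 17.
In a cyclic group of order 238, there are φ(d) elements of order d for each divisor d of 238, and zero for non-divisors.
17 | 238, and φ(17) = 17 − 1 = 16.

16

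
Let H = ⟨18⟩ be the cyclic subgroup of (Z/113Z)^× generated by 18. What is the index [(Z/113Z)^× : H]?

14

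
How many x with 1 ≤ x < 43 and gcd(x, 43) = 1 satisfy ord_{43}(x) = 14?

6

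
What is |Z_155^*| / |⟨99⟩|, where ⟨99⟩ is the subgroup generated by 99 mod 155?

ord(99) | φ(155) = φ(5·31) = (5−1)·(31−1) = 4·30 = 120 = 2^3 · 3 · 5.
Divisors of 120: 1, 2, 3, 4, 5, 6, 8, 10, 12, 15, 20, 24, 30, 40, 60, 120.
Test each divisor d:
99^1 ≡ 99 (mod 155)
99^2 ≡ 36 (mod 155)
99^3 ≡ 154 (mod 155)
99^4 ≡ 56 (mod 155)
99^5 ≡ 119 (mod 155)
99^6 ≡ 1 (mod 155) ✓
Thus |⟨99⟩| = ord(99) = 6.
[(Z/155Z)^× : ⟨99⟩] = 120/6 = 20.

20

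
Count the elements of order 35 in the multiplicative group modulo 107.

0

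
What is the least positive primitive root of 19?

2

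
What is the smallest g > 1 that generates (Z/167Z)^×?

5

φ(167) = 167 − 1 = 166 = 2 · 83.
g is a primitive root iff g^(166/q) ≢ 1 (mod 167) for each prime q ∈ {2, 83}.
g = 2: 2^83 ≡ 1 — hits 1, so not a primitive root.
g = 3: 3^83 ≡ 1 — hits 1, so not a primitive root.
g = 4: 4^83 ≡ 1 — hits 1, so not a primitive root.
g = 5: 5^83 ≡ 166; 5^2 ≡ 25 — none is 1, so 5 is a primitive root.
The smallest primitive root modulo 167 is 5.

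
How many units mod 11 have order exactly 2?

φ(11) = 11 − 1 = 10 = 2 · 5.
Since (Z/11Z)^× is cyclic of order 10, the number of elements of order d is φ(d) when d | 10 and 0 otherwise.
2 | 10, and φ(2) = 2 − 1 = 1.

1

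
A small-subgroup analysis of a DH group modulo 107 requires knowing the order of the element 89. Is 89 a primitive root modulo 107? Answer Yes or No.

φ(107) = 107 − 1 = 106 = 2 · 53.
Test 89^(106/q) mod 107 for each prime factor q of 106:
89^53 ≡ 1 (mod 107)  [q = 2: ≡ 1 ✗]
89^2 ≡ 3 (mod 107)  [q = 53: ≢ 1 ✓]
The check at q = 2 fails, so 89 generates a proper subgroup.

No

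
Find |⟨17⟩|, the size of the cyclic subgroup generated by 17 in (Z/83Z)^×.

41

Since 17 ∈ (Z/83Z)^×, its order divides φ(83) = 83 − 1 = 82 = 2 · 41.
Divisors of 82: 1, 2, 41, 82.
Test each divisor d:
17^1 ≡ 17 (mod 83)
17^2 ≡ 40 (mod 83)
17^41 ≡ 1 (mod 83) ✓
So ord_83(17) = 41.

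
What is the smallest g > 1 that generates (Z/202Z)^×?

φ(202) = φ(2)·φ(101) = 1·100 = 100 = 2^2 · 5^2.
Test candidates g = 2, 3, … against the prime factors q ∈ {2, 5} of φ(202): g is a generator iff g^(100/q) ≢ 1 for every such q.
g = 2: gcd(2, 202) = 2 > 1, not a unit — skip.
g = 3: 3^50 ≡ 201; 3^20 ≡ 185 — none is 1, so 3 is a primitive root.
So 3 is the smallest generator of (Z/202Z)^×.

3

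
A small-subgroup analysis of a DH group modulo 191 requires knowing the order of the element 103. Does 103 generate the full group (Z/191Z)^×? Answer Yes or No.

No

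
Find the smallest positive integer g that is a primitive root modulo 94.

φ(94) = φ(2)·φ(47) = 1·46 = 46 = 2 · 23.
Test candidates g = 2, 3, … against the prime factors q ∈ {2, 23} of φ(94): g is a generator iff g^(46/q) ≢ 1 for every such q.
g = 2: gcd(2, 94) = 2 > 1, not a unit — skip.
g = 3: 3^23 ≡ 1 — hits 1, so not a primitive root.
g = 4: gcd(4, 94) = 2 > 1, not a unit — skip.
g = 5: 5^23 ≡ 93; 5^2 ≡ 25 — none is 1, so 5 is a primitive root.
Hence the least primitive root of 94 is 5.

5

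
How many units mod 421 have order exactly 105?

φ(421) = 421 − 1 = 420 = 2^2 · 3 · 5 · 7.
Since (Z/421Z)^× is cyclic of order 420, the number of elements of order d is φ(d) when d | 420 and 0 otherwise.
105 = 3 · 5 · 7 divides 420, and φ(105) = 48.

48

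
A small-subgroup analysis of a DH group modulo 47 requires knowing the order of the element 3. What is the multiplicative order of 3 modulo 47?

ord(3) | φ(47) = 47 − 1 = 46 = 2 · 23.
Divisors of 46: 1, 2, 23, 46.
Compute 3^d (mod 47) for the divisors d until we hit 1:
3^1 ≡ 3 (mod 47)
3^2 ≡ 9 (mod 47)
3^23 ≡ 1 (mod 47) ✓
The smallest such exponent is 23, so the order of 3 is 23.

23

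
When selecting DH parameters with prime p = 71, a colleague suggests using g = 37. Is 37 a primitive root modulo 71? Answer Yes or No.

φ(71) = 71 − 1 = 70 = 2 · 5 · 7.
An element g generates (Z/71Z)^× iff g^(70/q) ≢ 1 (mod 71) for each prime q ∈ {2, 5, 7}.
37^35 ≡ 1 (mod 71)  [q = 2: ≡ 1 ✗]
37^14 ≡ 1 (mod 71)  [q = 5: ≡ 1 ✗]
37^10 ≡ 30 (mod 71)  [q = 7: ≢ 1 ✓]
Since 37^35 ≡ 1, the order of 37 divides 35 < 70, so 37 is not a primitive root.

No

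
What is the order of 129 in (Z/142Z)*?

By Lagrange's theorem, ord_142(129) divides φ(142) = φ(2)·φ(71) = 1·70 = 70 = 2 · 5 · 7.
Divisors of 70: 1, 2, 5, 7, 10, 14, 35, 70.
Check 129^d mod 142 for each divisor in increasing order:
129^1 ≡ 129 (mod 142)
129^2 ≡ 27 (mod 142)
129^5 ≡ 37 (mod 142)
129^7 ≡ 5 (mod 142)
129^10 ≡ 91 (mod 142)
129^14 ≡ 25 (mod 142)
129^35 ≡ 1 (mod 142) ✓
Therefore the multiplicative order of 129 modulo 142 is 35.

35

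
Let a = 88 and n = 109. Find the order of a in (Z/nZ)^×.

54

ord(88) | φ(109) = 109 − 1 = 108 = 2^2 · 3^3.
Divisors of 108: 1, 2, 3, 4, 6, 9, 12, 18, 27, 36, 54, 108.
Evaluate successive powers at the divisors of 108:
88^1 ≡ 88 (mod 109)
88^2 ≡ 5 (mod 109)
88^3 ≡ 4 (mod 109)
88^4 ≡ 25 (mod 109)
88^6 ≡ 16 (mod 109)
88^9 ≡ 64 (mod 109)
88^12 ≡ 38 (mod 109)
88^18 ≡ 63 (mod 109)
88^27 ≡ 108 (mod 109)
88^36 ≡ 45 (mod 109)
88^54 ≡ 1 (mod 109) ✓
Therefore the multiplicative order of 88 modulo 109 is 54.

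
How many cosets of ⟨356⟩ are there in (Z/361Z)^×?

1

The order of 356 must divide φ(361) = φ(19^2) = 19·(19−1) = 342 = 2 · 3^2 · 19.
Divisors of 342: 1, 2, 3, 6, 9, 18, 19, 38, 57, 114, 171, 342.
Evaluate successive powers at the divisors of 342:
356^1 ≡ 356 (mod 361)
356^2 ≡ 25 (mod 361)
356^3 ≡ 236 (mod 361)
356^6 ≡ 102 (mod 361)
356^9 ≡ 246 (mod 361)
356^18 ≡ 229 (mod 361)
356^19 ≡ 299 (mod 361)
356^38 ≡ 234 (mod 361)
356^57 ≡ 293 (mod 361)
356^114 ≡ 292 (mod 361)
356^171 ≡ 360 (mod 361)
356^342 ≡ 1 (mod 361) ✓
The order of 356 is 342, so the subgroup it generates has 342 elements.
Index = |(Z/361Z)^×| / |⟨356⟩| = 342 / 342 = 1.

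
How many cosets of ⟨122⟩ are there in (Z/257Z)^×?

2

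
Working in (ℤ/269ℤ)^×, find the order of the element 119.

67

Since 119 ∈ (Z/269Z)^×, its order divides φ(269) = 269 − 1 = 268 = 2^2 · 67.
Divisors of 268: 1, 2, 4, 67, 134, 268.
Check 119^d mod 269 for each divisor in increasing order:
119^1 ≡ 119 (mod 269)
119^2 ≡ 173 (mod 269)
119^4 ≡ 70 (mod 269)
119^67 ≡ 1 (mod 269) ✓
The smallest such exponent is 67, so the order of 119 is 67.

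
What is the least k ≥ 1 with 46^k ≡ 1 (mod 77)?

30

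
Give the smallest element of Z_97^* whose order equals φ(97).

5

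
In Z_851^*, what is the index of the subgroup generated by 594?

2

By Lagrange's theorem, ord_851(594) divides φ(851) = φ(23·37) = (23−1)·(37−1) = 22·36 = 792 = 2^3 · 3^2 · 11.
Divisors of 792: 1, 2, 3, 4, 6, 8, 9, 11, 12, 18, 22, 24, 33, 36, 44, 66, 72, 88, 99, 132, 198, 264, 396, 792.
Compute 594^d (mod 851) for the divisors d until we hit 1:
594^1 ≡ 594
594^2 ≡ 522
594^3 ≡ 304
594^4 ≡ 164
594^6 ≡ 508
594^8 ≡ 515
594^9 ≡ 401
594^11 ≡ 827
594^12 ≡ 211
594^18 ≡ 813
594^22 ≡ 576
594^24 ≡ 269
594^33 ≡ 643
594^36 ≡ 593
594^44 ≡ 737
594^66 ≡ 714
594^72 ≡ 186
594^88 ≡ 231
594^99 ≡ 413
594^132 ≡ 47
594^198 ≡ 369
594^264 ≡ 507
594^396 ≡ 1
The order of 594 is 396, so the subgroup it generates has 396 elements.
[(Z/851Z)^× : ⟨594⟩] = 792/396 = 2.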